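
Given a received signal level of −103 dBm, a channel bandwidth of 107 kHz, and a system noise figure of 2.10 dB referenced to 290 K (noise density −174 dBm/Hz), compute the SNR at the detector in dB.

Noise floor: N = −174 + 10 log₁₀(B) + NF
10 log₁₀(1.07×10⁵) = 50.29 dB
N = −174 + 50.29 + 2.10 = −121.61 dBm
SNR = P_sig − N = −103 − (−121.61) = 18.61 dB → 18.6 dB

18.6 dB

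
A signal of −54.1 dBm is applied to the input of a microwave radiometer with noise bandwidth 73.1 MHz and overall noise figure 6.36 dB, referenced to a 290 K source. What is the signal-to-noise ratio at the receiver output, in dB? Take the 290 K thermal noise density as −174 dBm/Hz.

Noise floor: N = −174 + 10 log₁₀(B) + NF
10 log₁₀(7.31×10⁷) = 78.64 dB
N = −174 + 78.64 + 6.36 = −89.00 dBm
SNR = P_sig − N = −54.1 − (−89.00) = 34.90 dB → 34.9 dB

34.9 dB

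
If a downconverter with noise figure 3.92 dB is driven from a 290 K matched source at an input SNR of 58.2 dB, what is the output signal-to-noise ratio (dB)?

54.28 dB

By definition F = SNR_in/SNR_out, so in dB: SNR_out = SNR_in − NF
SNR_out = 58.2 − 3.92 = 54.28 dB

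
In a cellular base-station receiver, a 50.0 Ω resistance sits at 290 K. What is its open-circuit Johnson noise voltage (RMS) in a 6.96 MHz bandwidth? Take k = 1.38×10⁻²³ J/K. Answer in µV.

V_n = √(4kTRB)
4kTRB = 4 × 1.38×10⁻²³ × 290 × 5.00×10¹ × 6.96×10⁶ = 5.57×10⁻¹² V²
V_n = √(5.57×10⁻¹²) = 2.36×10⁻⁶ V = 2.36 µV

2.36 µV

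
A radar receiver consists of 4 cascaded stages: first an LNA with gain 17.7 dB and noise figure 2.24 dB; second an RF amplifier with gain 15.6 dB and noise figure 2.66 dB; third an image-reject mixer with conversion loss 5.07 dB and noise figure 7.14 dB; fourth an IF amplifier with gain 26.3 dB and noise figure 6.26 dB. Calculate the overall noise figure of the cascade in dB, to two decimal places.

Convert to linear (a loss of L dB is a gain of −L dB): F_i = 10^(NF_i/10), G_i = 10^(G_i,dB/10)
  Stage 1: F_1 = 10^(2.24/10) = 1.675, G_1 = 10^(17.7/10) = 58.88
  Stage 2: F_2 = 10^(2.66/10) = 1.845, G_2 = 10^(15.6/10) = 36.31
  Stage 3: F_3 = 10^(7.14/10) = 5.176, G_3 = 10^(−5.07/10) = 0.3112
  Stage 4: F_4 = 10^(6.26/10) = 4.227, G_4 = 10^(26.3/10) = 426.6
Friis cascade:
  F = 1.675 + (1.845 − 1)/58.88 + (5.176 − 1)/2138 + (4.227 − 1)/665.3 = 1.696
NF = 10 log₁₀(1.696) = 2.29 dB

2.29 dB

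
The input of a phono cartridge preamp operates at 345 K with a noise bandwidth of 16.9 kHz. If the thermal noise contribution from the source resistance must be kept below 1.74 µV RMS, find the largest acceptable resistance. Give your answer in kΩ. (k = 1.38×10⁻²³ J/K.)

Johnson–Nyquist: V_n = √(4kTRB) ⇒ R = V_n² / (4kTB)
4kTB = 4 × 1.38×10⁻²³ × 345 × 1.69×10⁴ = 3.22×10⁻¹⁶
R = (1.74×10⁻⁶)² / 3.22×10⁻¹⁶ = 9.41×10³ Ω = 9.41 kΩ

9.41 kΩ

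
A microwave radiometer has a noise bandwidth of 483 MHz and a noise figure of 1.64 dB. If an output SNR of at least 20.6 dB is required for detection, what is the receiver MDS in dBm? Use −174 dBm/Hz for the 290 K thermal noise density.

Sensitivity = −174 + 10 log₁₀(B) + NF + SNR_min
= −174 + 86.84 + 1.64 + 20.6
= −64.92 dBm → −64.9 dBm

−64.9 dBm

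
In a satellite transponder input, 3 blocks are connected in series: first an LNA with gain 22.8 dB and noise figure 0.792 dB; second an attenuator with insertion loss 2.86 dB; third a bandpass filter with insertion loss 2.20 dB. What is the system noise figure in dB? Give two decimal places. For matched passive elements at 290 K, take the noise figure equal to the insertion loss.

Convert to linear (a loss of L dB is a gain of −L dB): F_i = 10^(NF_i/10), G_i = 10^(G_i,dB/10)
  Stage 1: F_1 = 10^(0.792/10) = 1.200, G_1 = 10^(22.8/10) = 190.5
  Stage 2: F_2 = 10^(2.86/10) = 1.932, G_2 = 10^(−2.86/10) = 0.5176
  Stage 3: F_3 = 10^(2.20/10) = 1.660, G_3 = 10^(−2.20/10) = 0.6026
Friis cascade:
  F = 1.200 + (1.932 − 1)/190.5 + (1.660 − 1)/98.63 = 1.212
NF = 10 log₁₀(1.212) = 0.83 dB

0.83 dB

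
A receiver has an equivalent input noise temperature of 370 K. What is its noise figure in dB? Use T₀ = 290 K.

F = 1 + T_e/T₀ = 1 + 370/290 = 2.27586
NF = 10 log₁₀(2.27586) = 3.57 dB

3.57 dB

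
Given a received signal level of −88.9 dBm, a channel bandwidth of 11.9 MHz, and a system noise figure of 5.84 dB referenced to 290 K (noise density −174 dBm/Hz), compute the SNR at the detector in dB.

8.5 dB

Noise floor: N = −174 + 10 log₁₀(B) + NF
10 log₁₀(1.19×10⁷) = 70.76 dB
N = −174 + 70.76 + 5.84 = −97.40 dBm
SNR = P_sig − N = −88.9 − (−97.40) = 8.50 dB → 8.5 dB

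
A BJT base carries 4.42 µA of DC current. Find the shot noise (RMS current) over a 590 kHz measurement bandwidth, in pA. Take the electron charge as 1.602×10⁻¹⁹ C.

914 pA

I_n = √(2qI·B)
2qI·B = 2 × 1.602×10⁻¹⁹ × 4.42×10⁻⁶ × 5.90×10⁵ = 8.36×10⁻¹⁹ A²
I_n = √(8.36×10⁻¹⁹) = 9.14×10⁻¹⁰ A = 914 pA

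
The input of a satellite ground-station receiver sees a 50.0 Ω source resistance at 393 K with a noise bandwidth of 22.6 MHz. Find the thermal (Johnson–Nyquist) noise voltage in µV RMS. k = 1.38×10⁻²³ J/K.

4.95 µV

V_n = √(4kTRB)
4kTRB = 4 × 1.38×10⁻²³ × 393 × 5.00×10¹ × 2.26×10⁷ = 2.45×10⁻¹¹ V²
V_n = √(2.45×10⁻¹¹) = 4.95×10⁻⁶ V = 4.95 µV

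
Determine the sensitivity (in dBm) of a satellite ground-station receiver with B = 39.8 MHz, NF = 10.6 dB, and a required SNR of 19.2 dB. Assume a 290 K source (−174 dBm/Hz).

−68.2 dBm

Sensitivity = −174 + 10 log₁₀(B) + NF + SNR_min
= −174 + 76 + 10.6 + 19.2
= −68.2 dBm → −68.2 dBm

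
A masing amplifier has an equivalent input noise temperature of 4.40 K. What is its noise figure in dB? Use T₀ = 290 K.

0.065 dB

F = 1 + T_e/T₀ = 1 + 4.40/290 = 1.01517
NF = 10 log₁₀(1.01517) = 0.065 dB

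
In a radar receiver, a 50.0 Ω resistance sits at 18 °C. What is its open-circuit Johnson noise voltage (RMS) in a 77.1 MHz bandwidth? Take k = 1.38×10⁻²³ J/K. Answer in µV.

T = 18 °C + 273.15 = 291.15 K
V_n = √(4kTRB)
4kTRB = 4 × 1.38×10⁻²³ × 291.15 × 5.00×10¹ × 7.71×10⁷ = 6.20×10⁻¹¹ V²
V_n = √(6.20×10⁻¹¹) = 7.87×10⁻⁶ V = 7.87 µV

7.87 µV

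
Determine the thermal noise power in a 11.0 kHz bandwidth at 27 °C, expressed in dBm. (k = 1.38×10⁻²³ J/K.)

−133.4 dBm

T = 27 °C + 273.15 = 300.15 K
P_n = kTB = 1.38×10⁻²³ × 300.15 × 1.10×10⁴ = 4.56×10⁻¹⁷ W
In dBm: 10 log₁₀(4.56×10⁻¹⁷ / 10⁻³) = −133.4 dBm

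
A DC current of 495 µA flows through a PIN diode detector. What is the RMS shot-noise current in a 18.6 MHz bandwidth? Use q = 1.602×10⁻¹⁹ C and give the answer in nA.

54.3 nA

I_n = √(2qI·B)
2qI·B = 2 × 1.602×10⁻¹⁹ × 4.95×10⁻⁴ × 1.86×10⁷ = 2.95×10⁻¹⁵ A²
I_n = √(2.95×10⁻¹⁵) = 5.43×10⁻⁸ A = 54.3 nA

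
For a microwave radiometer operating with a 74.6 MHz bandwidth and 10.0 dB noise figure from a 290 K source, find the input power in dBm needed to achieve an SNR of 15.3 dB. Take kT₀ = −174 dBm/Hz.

Sensitivity = −174 + 10 log₁₀(B) + NF + SNR_min
= −174 + 78.73 + 10.0 + 15.3
= −69.97 dBm → −70.0 dBm

−70.0 dBm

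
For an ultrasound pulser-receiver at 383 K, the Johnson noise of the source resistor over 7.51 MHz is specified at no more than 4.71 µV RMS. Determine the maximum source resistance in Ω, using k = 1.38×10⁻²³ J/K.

140 Ω

Johnson–Nyquist: V_n = √(4kTRB) ⇒ R = V_n² / (4kTB)
4kTB = 4 × 1.38×10⁻²³ × 383 × 7.51×10⁶ = 1.59×10⁻¹³
R = (4.71×10⁻⁶)² / 1.59×10⁻¹³ = 1.40×10² Ω = 140 Ω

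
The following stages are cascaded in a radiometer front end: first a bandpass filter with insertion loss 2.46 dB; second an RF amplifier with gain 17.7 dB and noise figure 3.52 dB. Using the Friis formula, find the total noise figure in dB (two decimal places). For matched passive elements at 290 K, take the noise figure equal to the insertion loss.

5.98 dB

Convert to linear (a loss of L dB is a gain of −L dB): F_i = 10^(NF_i/10), G_i = 10^(G_i,dB/10)
  Stage 1: F_1 = 10^(2.46/10) = 1.762, G_1 = 10^(−2.46/10) = 0.5675
  Stage 2: F_2 = 10^(3.52/10) = 2.249, G_2 = 10^(17.7/10) = 58.88
Friis cascade:
  F = 1.762 + (2.249 − 1)/0.5675 = 3.963
NF = 10 log₁₀(3.963) = 5.98 dB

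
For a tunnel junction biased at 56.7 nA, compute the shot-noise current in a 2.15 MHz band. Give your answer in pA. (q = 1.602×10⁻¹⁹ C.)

I_n = √(2qI·B)
2qI·B = 2 × 1.602×10⁻¹⁹ × 5.67×10⁻⁸ × 2.15×10⁶ = 3.91×10⁻²⁰ A²
I_n = √(3.91×10⁻²⁰) = 1.98×10⁻¹⁰ A = 198 pA

198 pA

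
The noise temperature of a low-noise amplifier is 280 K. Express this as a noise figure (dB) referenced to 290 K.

2.93 dB

F = 1 + T_e/T₀ = 1 + 280/290 = 1.96552
NF = 10 log₁₀(1.96552) = 2.93 dB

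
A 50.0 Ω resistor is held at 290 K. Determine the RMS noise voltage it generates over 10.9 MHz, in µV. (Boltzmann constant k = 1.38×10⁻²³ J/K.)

V_n = √(4kTRB)
4kTRB = 4 × 1.38×10⁻²³ × 290 × 5.00×10¹ × 1.09×10⁷ = 8.72×10⁻¹² V²
V_n = √(8.72×10⁻¹²) = 2.95×10⁻⁶ V = 2.95 µV

2.95 µV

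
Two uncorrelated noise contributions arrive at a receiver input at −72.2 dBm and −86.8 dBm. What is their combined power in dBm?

−72.1 dBm

Convert to linear, add, convert back:
P₁ = 6.03×10⁻¹¹ W, P₂ = 2.09×10⁻¹² W
P_tot = 6.23×10⁻¹¹ W → 10 log₁₀(P_tot / 10⁻³) = −72.1 dBm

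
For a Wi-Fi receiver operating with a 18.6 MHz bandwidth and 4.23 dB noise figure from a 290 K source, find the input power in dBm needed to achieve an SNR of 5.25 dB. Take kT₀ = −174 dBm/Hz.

Sensitivity = −174 + 10 log₁₀(B) + NF + SNR_min
= −174 + 72.7 + 4.23 + 5.25
= −91.82 dBm → −91.8 dBm

−91.8 dBm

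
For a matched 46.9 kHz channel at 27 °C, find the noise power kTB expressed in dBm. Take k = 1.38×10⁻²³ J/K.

−127.1 dBm

T = 27 °C + 273.15 = 300.15 K
P_n = kTB = 1.38×10⁻²³ × 300.15 × 4.69×10⁴ = 1.94×10⁻¹⁶ W
In dBm: 10 log₁₀(1.94×10⁻¹⁶ / 10⁻³) = −127.1 dBm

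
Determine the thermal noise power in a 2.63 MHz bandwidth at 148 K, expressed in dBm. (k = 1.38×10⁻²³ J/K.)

P_n = kTB = 1.38×10⁻²³ × 148 × 2.63×10⁶ = 5.37×10⁻¹⁵ W
In dBm: 10 log₁₀(5.37×10⁻¹⁵ / 10⁻³) = −112.7 dBm

−112.7 dBm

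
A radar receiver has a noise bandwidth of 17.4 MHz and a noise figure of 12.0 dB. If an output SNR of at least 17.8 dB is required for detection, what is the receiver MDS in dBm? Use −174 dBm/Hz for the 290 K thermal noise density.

Sensitivity = −174 + 10 log₁₀(B) + NF + SNR_min
= −174 + 72.41 + 12.0 + 17.8
= −71.79 dBm → −71.8 dBm

−71.8 dBm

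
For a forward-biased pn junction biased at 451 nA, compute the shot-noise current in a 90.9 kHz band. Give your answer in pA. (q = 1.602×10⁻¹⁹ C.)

I_n = √(2qI·B)
2qI·B = 2 × 1.602×10⁻¹⁹ × 4.51×10⁻⁷ × 9.09×10⁴ = 1.31×10⁻²⁰ A²
I_n = √(1.31×10⁻²⁰) = 1.15×10⁻¹⁰ A = 115 pA

115 pA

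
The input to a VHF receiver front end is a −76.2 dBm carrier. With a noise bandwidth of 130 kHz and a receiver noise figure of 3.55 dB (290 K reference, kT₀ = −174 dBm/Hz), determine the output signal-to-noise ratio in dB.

Noise floor: N = −174 + 10 log₁₀(B) + NF
10 log₁₀(1.30×10⁵) = 51.14 dB
N = −174 + 51.14 + 3.55 = −119.31 dBm
SNR = P_sig − N = −76.2 − (−119.31) = 43.11 dB → 43.1 dB

43.1 dB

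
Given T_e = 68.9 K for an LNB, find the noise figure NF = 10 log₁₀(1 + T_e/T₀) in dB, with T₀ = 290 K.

F = 1 + T_e/T₀ = 1 + 68.9/290 = 1.23759
NF = 10 log₁₀(1.23759) = 0.926 dB

0.926 dB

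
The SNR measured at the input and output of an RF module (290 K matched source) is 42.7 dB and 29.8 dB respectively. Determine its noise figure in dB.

NF (dB) = SNR_in(dB) − SNR_out(dB) when the source is at T₀
NF = 42.7 − 29.8 = 12.9 dB

12.9 dB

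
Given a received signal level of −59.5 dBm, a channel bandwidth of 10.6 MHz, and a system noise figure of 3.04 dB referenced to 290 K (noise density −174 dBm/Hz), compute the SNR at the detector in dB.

Noise floor: N = −174 + 10 log₁₀(B) + NF
10 log₁₀(1.06×10⁷) = 70.25 dB
N = −174 + 70.25 + 3.04 = −100.71 dBm
SNR = P_sig − N = −59.5 − (−100.71) = 41.21 dB → 41.2 dB

41.2 dB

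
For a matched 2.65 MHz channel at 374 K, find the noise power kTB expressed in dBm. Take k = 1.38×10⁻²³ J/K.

−108.6 dBm

P_n = kTB = 1.38×10⁻²³ × 374 × 2.65×10⁶ = 1.37×10⁻¹⁴ W
In dBm: 10 log₁₀(1.37×10⁻¹⁴ / 10⁻³) = −108.6 dBm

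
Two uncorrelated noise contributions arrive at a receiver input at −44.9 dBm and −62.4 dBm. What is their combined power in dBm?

Convert to linear, add, convert back:
P₁ = 3.24×10⁻⁸ W, P₂ = 5.75×10⁻¹⁰ W
P_tot = 3.29×10⁻⁸ W → 10 log₁₀(P_tot / 10⁻³) = −44.8 dBm

−44.8 dBm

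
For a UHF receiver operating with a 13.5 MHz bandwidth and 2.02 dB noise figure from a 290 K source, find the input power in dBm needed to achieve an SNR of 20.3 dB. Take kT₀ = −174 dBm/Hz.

−80.4 dBm

Sensitivity = −174 + 10 log₁₀(B) + NF + SNR_min
= −174 + 71.3 + 2.02 + 20.3
= −80.38 dBm → −80.4 dBm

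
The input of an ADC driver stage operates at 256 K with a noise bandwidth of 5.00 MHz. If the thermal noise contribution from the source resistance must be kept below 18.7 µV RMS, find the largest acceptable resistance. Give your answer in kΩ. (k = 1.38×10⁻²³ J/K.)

4.95 kΩ

Johnson–Nyquist: V_n = √(4kTRB) ⇒ R = V_n² / (4kTB)
4kTB = 4 × 1.38×10⁻²³ × 256 × 5.00×10⁶ = 7.07×10⁻¹⁴
R = (1.87×10⁻⁵)² / 7.07×10⁻¹⁴ = 4.95×10³ Ω = 4.95 kΩ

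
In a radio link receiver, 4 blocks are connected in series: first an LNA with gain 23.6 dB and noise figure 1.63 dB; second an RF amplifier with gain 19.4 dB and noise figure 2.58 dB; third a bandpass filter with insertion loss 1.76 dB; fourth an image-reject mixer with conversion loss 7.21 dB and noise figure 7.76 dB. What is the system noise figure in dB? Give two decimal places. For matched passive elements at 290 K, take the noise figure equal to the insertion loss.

1.64 dB

Convert to linear (a loss of L dB is a gain of −L dB): F_i = 10^(NF_i/10), G_i = 10^(G_i,dB/10)
  Stage 1: F_1 = 10^(1.63/10) = 1.455, G_1 = 10^(23.6/10) = 229.1
  Stage 2: F_2 = 10^(2.58/10) = 1.811, G_2 = 10^(19.4/10) = 87.10
  Stage 3: F_3 = 10^(1.76/10) = 1.500, G_3 = 10^(−1.76/10) = 0.6668
  Stage 4: F_4 = 10^(7.76/10) = 5.970, G_4 = 10^(−7.21/10) = 0.1901
Friis cascade:
  F = 1.455 + (1.811 − 1)/229.1 + (1.500 − 1)/1.995×10⁴ + (5.970 − 1)/1.330×10⁴ = 1.459
NF = 10 log₁₀(1.459) = 1.64 dB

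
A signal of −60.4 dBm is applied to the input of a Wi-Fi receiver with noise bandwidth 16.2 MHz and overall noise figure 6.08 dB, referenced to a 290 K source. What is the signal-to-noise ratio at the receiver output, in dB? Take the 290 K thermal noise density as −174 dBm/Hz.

Noise floor: N = −174 + 10 log₁₀(B) + NF
10 log₁₀(1.62×10⁷) = 72.1 dB
N = −174 + 72.1 + 6.08 = −95.82 dBm
SNR = P_sig − N = −60.4 − (−95.82) = 35.42 dB → 35.4 dB

35.4 dB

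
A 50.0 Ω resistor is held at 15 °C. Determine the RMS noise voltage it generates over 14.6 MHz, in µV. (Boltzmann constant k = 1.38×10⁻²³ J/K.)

T = 15 °C + 273.15 = 288.15 K
V_n = √(4kTRB)
4kTRB = 4 × 1.38×10⁻²³ × 288.15 × 5.00×10¹ × 1.46×10⁷ = 1.16×10⁻¹¹ V²
V_n = √(1.16×10⁻¹¹) = 3.41×10⁻⁶ V = 3.41 µV

3.41 µV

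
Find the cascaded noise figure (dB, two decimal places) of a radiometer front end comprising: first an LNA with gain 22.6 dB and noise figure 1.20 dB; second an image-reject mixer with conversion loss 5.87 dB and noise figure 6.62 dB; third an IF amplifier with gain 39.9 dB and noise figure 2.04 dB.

1.31 dB

Convert to linear (a loss of L dB is a gain of −L dB): F_i = 10^(NF_i/10), G_i = 10^(G_i,dB/10)
  Stage 1: F_1 = 10^(1.20/10) = 1.318, G_1 = 10^(22.6/10) = 182.0
  Stage 2: F_2 = 10^(6.62/10) = 4.592, G_2 = 10^(−5.87/10) = 0.2588
  Stage 3: F_3 = 10^(2.04/10) = 1.600, G_3 = 10^(39.9/10) = 9772
Friis cascade:
  F = 1.318 + (4.592 − 1)/182.0 + (1.600 − 1)/47.10 = 1.351
NF = 10 log₁₀(1.351) = 1.31 dB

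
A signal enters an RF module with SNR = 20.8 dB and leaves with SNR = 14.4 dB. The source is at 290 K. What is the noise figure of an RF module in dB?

NF (dB) = SNR_in(dB) − SNR_out(dB) when the source is at T₀
NF = 20.8 − 14.4 = 6.4 dB

6.4 dB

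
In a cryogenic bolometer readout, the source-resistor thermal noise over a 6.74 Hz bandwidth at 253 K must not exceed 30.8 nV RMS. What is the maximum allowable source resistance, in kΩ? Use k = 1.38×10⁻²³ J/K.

10.1 kΩ

Johnson–Nyquist: V_n = √(4kTRB) ⇒ R = V_n² / (4kTB)
4kTB = 4 × 1.38×10⁻²³ × 253 × 6.74×10⁰ = 9.41×10⁻²⁰
R = (3.08×10⁻⁸)² / 9.41×10⁻²⁰ = 1.01×10⁴ Ω = 10.1 kΩ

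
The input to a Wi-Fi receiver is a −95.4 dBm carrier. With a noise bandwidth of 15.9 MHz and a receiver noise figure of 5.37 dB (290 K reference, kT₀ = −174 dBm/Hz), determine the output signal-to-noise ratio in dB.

1.2 dB

Noise floor: N = −174 + 10 log₁₀(B) + NF
10 log₁₀(1.59×10⁷) = 72.01 dB
N = −174 + 72.01 + 5.37 = −96.62 dBm
SNR = P_sig − N = −95.4 − (−96.62) = 1.22 dB → 1.2 dB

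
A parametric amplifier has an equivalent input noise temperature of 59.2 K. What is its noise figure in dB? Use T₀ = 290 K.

F = 1 + T_e/T₀ = 1 + 59.2/290 = 1.20414
NF = 10 log₁₀(1.20414) = 0.807 dB

0.807 dB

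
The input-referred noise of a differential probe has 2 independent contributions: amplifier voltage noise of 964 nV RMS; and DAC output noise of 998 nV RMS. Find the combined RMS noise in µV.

Uncorrelated sources add in power (mean-square): V_tot = √(ΣV_i²)
V_tot = √[(9.64×10⁻⁷)² + (9.98×10⁻⁷)²] = 1.39×10⁻⁶ V = 1.39 µV

1.39 µV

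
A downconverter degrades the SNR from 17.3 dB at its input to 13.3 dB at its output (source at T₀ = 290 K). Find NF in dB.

4.0 dB

NF (dB) = SNR_in(dB) − SNR_out(dB) when the source is at T₀
NF = 17.3 − 13.3 = 4.0 dB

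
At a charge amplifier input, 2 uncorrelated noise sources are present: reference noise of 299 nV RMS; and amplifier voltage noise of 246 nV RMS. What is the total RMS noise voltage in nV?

387 nV

Uncorrelated sources add in power (mean-square): V_tot = √(ΣV_i²)
V_tot = √[(2.99×10⁻⁷)² + (2.46×10⁻⁷)²] = 3.87×10⁻⁷ V = 387 nV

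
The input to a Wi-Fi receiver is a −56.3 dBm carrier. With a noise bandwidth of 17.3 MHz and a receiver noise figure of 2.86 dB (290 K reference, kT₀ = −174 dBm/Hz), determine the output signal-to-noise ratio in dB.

42.5 dB

Noise floor: N = −174 + 10 log₁₀(B) + NF
10 log₁₀(1.73×10⁷) = 72.38 dB
N = −174 + 72.38 + 2.86 = −98.76 dBm
SNR = P_sig − N = −56.3 − (−98.76) = 42.46 dB → 42.5 dB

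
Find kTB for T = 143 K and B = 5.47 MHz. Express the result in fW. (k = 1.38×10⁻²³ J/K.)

10.8 fW

P_n = kTB = 1.38×10⁻²³ × 143 × 5.47×10⁶ = 1.08×10⁻¹⁴ W = 10.8 fW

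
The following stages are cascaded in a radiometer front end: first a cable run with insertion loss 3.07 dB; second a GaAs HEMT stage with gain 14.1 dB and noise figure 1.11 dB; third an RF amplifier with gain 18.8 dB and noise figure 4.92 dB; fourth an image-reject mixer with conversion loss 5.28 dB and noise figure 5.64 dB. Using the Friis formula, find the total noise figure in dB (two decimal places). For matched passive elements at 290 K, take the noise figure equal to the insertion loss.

Convert to linear (a loss of L dB is a gain of −L dB): F_i = 10^(NF_i/10), G_i = 10^(G_i,dB/10)
  Stage 1: F_1 = 10^(3.07/10) = 2.028, G_1 = 10^(−3.07/10) = 0.4932
  Stage 2: F_2 = 10^(1.11/10) = 1.291, G_2 = 10^(14.1/10) = 25.70
  Stage 3: F_3 = 10^(4.92/10) = 3.105, G_3 = 10^(18.8/10) = 75.86
  Stage 4: F_4 = 10^(5.64/10) = 3.664, G_4 = 10^(−5.28/10) = 0.2965
Friis cascade:
  F = 2.028 + (1.291 − 1)/0.4932 + (3.105 − 1)/12.68 + (3.664 − 1)/961.6 = 2.787
NF = 10 log₁₀(2.787) = 4.45 dB

4.45 dB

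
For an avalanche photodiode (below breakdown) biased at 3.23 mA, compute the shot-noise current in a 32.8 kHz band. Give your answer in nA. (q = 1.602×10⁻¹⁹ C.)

5.83 nA

I_n = √(2qI·B)
2qI·B = 2 × 1.602×10⁻¹⁹ × 3.23×10⁻³ × 3.28×10⁴ = 3.39×10⁻¹⁷ A²
I_n = √(3.39×10⁻¹⁷) = 5.83×10⁻⁹ A = 5.83 nA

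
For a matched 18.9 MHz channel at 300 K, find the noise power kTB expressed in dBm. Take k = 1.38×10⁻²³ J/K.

−101.1 dBm

P_n = kTB = 1.38×10⁻²³ × 300 × 1.89×10⁷ = 7.82×10⁻¹⁴ W
In dBm: 10 log₁₀(7.82×10⁻¹⁴ / 10⁻³) = −101.1 dBm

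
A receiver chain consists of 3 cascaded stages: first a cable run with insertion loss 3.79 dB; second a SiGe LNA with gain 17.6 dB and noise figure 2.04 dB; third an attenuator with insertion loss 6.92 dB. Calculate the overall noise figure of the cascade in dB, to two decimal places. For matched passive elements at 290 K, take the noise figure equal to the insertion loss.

Convert to linear (a loss of L dB is a gain of −L dB): F_i = 10^(NF_i/10), G_i = 10^(G_i,dB/10)
  Stage 1: F_1 = 10^(3.79/10) = 2.393, G_1 = 10^(−3.79/10) = 0.4178
  Stage 2: F_2 = 10^(2.04/10) = 1.600, G_2 = 10^(17.6/10) = 57.54
  Stage 3: F_3 = 10^(6.92/10) = 4.920, G_3 = 10^(−6.92/10) = 0.2032
Friis cascade:
  F = 2.393 + (1.600 − 1)/0.4178 + (4.920 − 1)/24.04 = 3.991
NF = 10 log₁₀(3.991) = 6.01 dB

6.01 dB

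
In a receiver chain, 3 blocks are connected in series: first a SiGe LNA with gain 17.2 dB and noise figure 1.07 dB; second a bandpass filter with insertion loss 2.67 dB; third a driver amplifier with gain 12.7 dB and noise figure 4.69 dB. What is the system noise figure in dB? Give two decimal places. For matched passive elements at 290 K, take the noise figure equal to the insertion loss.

Convert to linear (a loss of L dB is a gain of −L dB): F_i = 10^(NF_i/10), G_i = 10^(G_i,dB/10)
  Stage 1: F_1 = 10^(1.07/10) = 1.279, G_1 = 10^(17.2/10) = 52.48
  Stage 2: F_2 = 10^(2.67/10) = 1.849, G_2 = 10^(−2.67/10) = 0.5408
  Stage 3: F_3 = 10^(4.69/10) = 2.944, G_3 = 10^(12.7/10) = 18.62
Friis cascade:
  F = 1.279 + (1.849 − 1)/52.48 + (2.944 − 1)/28.38 = 1.364
NF = 10 log₁₀(1.364) = 1.35 dB

1.35 dB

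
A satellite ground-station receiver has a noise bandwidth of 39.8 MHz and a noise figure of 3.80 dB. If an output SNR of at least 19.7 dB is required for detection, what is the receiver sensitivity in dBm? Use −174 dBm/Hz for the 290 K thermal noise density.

Sensitivity = −174 + 10 log₁₀(B) + NF + SNR_min
= −174 + 76 + 3.80 + 19.7
= −74.50 dBm → −74.5 dBm

−74.5 dBm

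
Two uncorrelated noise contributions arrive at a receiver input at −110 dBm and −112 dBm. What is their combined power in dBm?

Convert to linear, add, convert back:
P₁ = 1.00×10⁻¹⁴ W, P₂ = 6.31×10⁻¹⁵ W
P_tot = 1.63×10⁻¹⁴ W → 10 log₁₀(P_tot / 10⁻³) = −107.9 dBm

−107.9 dBm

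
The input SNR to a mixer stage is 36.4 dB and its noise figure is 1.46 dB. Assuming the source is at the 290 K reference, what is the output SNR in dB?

34.94 dB

By definition F = SNR_in/SNR_out, so in dB: SNR_out = SNR_in − NF
SNR_out = 36.4 − 1.46 = 34.94 dB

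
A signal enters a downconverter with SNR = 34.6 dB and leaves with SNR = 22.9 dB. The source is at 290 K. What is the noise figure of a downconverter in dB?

11.7 dB

NF (dB) = SNR_in(dB) − SNR_out(dB) when the source is at T₀
NF = 34.6 − 22.9 = 11.7 dB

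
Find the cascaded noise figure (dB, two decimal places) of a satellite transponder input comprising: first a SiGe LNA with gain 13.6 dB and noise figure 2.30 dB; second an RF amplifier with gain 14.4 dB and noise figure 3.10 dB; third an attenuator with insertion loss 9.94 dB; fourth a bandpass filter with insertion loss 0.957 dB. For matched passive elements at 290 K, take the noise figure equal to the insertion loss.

Convert to linear (a loss of L dB is a gain of −L dB): F_i = 10^(NF_i/10), G_i = 10^(G_i,dB/10)
  Stage 1: F_1 = 10^(2.30/10) = 1.698, G_1 = 10^(13.6/10) = 22.91
  Stage 2: F_2 = 10^(3.10/10) = 2.042, G_2 = 10^(14.4/10) = 27.54
  Stage 3: F_3 = 10^(9.94/10) = 9.863, G_3 = 10^(−9.94/10) = 0.1014
  Stage 4: F_4 = 10^(0.957/10) = 1.247, G_4 = 10^(−0.957/10) = 0.8022
Friis cascade:
  F = 1.698 + (2.042 − 1)/22.91 + (9.863 − 1)/631.0 + (1.247 − 1)/63.97 = 1.762
NF = 10 log₁₀(1.762) = 2.46 dB

2.46 dB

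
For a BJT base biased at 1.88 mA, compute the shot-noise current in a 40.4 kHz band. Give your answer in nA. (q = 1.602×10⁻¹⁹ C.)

4.93 nA

I_n = √(2qI·B)
2qI·B = 2 × 1.602×10⁻¹⁹ × 1.88×10⁻³ × 4.04×10⁴ = 2.43×10⁻¹⁷ A²
I_n = √(2.43×10⁻¹⁷) = 4.93×10⁻⁹ A = 4.93 nA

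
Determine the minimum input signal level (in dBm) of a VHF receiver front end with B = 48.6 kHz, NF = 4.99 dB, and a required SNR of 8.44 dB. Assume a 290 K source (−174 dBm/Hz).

Sensitivity = −174 + 10 log₁₀(B) + NF + SNR_min
= −174 + 46.87 + 4.99 + 8.44
= −113.70 dBm → −113.7 dBm

−113.7 dBm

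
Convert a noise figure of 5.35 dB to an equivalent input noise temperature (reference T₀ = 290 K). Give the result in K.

F = 10^(5.35/10) = 3.42768
T_e = (F − 1)·T₀ = (3.42768 − 1) × 290 = 704 K

704 K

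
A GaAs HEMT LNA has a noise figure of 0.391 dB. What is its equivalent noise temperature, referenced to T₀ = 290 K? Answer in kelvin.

F = 10^(0.391/10) = 1.09421
T_e = (F − 1)·T₀ = (1.09421 − 1) × 290 = 27.3 K

27.3 K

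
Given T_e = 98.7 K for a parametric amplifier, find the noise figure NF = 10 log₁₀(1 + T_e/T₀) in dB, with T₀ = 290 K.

1.27 dB

F = 1 + T_e/T₀ = 1 + 98.7/290 = 1.34034
NF = 10 log₁₀(1.34034) = 1.27 dB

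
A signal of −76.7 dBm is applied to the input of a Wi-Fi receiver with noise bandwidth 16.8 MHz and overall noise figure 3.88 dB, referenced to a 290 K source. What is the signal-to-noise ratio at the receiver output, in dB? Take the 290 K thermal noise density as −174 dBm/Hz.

21.2 dB

Noise floor: N = −174 + 10 log₁₀(B) + NF
10 log₁₀(1.68×10⁷) = 72.25 dB
N = −174 + 72.25 + 3.88 = −97.87 dBm
SNR = P_sig − N = −76.7 − (−97.87) = 21.17 dB → 21.2 dB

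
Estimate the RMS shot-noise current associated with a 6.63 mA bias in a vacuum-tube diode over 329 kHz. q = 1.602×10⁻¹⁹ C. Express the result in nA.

26.4 nA

I_n = √(2qI·B)
2qI·B = 2 × 1.602×10⁻¹⁹ × 6.63×10⁻³ × 3.29×10⁵ = 6.99×10⁻¹⁶ A²
I_n = √(6.99×10⁻¹⁶) = 2.64×10⁻⁸ A = 26.4 nA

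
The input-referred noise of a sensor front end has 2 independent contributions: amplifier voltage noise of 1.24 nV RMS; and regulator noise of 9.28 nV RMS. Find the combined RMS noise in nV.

9.36 nV

Uncorrelated sources add in power (mean-square): V_tot = √(ΣV_i²)
V_tot = √[(1.24×10⁻⁹)² + (9.28×10⁻⁹)²] = 9.36×10⁻⁹ V = 9.36 nV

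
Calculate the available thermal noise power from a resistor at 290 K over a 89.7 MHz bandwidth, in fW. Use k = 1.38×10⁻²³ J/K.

359 fW

P_n = kTB = 1.38×10⁻²³ × 290 × 8.97×10⁷ = 3.59×10⁻¹³ W = 359 fW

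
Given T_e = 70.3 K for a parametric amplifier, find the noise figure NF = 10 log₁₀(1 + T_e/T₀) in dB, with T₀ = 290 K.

0.943 dB

F = 1 + T_e/T₀ = 1 + 70.3/290 = 1.24241
NF = 10 log₁₀(1.24241) = 0.943 dB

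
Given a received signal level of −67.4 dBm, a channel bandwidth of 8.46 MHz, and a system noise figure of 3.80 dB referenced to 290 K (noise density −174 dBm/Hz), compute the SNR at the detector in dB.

33.5 dB

Noise floor: N = −174 + 10 log₁₀(B) + NF
10 log₁₀(8.46×10⁶) = 69.27 dB
N = −174 + 69.27 + 3.80 = −100.93 dBm
SNR = P_sig − N = −67.4 − (−100.93) = 33.53 dB → 33.5 dB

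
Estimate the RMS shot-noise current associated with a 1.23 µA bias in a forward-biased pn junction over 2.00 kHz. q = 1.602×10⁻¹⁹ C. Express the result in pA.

I_n = √(2qI·B)
2qI·B = 2 × 1.602×10⁻¹⁹ × 1.23×10⁻⁶ × 2.00×10³ = 7.88×10⁻²² A²
I_n = √(7.88×10⁻²²) = 2.81×10⁻¹¹ A = 28.1 pA

28.1 pA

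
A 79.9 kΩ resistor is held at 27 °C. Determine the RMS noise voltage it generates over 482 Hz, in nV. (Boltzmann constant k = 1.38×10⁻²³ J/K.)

T = 27 °C + 273.15 = 300.15 K
V_n = √(4kTRB)
4kTRB = 4 × 1.38×10⁻²³ × 300.15 × 7.99×10⁴ × 4.82×10² = 6.38×10⁻¹³ V²
V_n = √(6.38×10⁻¹³) = 7.99×10⁻⁷ V = 799 nV

799 nV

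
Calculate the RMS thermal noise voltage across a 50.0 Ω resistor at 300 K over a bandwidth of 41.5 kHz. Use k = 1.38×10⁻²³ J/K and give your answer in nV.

V_n = √(4kTRB)
4kTRB = 4 × 1.38×10⁻²³ × 300 × 5.00×10¹ × 4.15×10⁴ = 3.44×10⁻¹⁴ V²
V_n = √(3.44×10⁻¹⁴) = 1.85×10⁻⁷ V = 185 nV

185 nV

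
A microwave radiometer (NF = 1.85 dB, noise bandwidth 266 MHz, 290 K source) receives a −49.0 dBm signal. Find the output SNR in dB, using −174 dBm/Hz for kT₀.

Noise floor: N = −174 + 10 log₁₀(B) + NF
10 log₁₀(2.66×10⁸) = 84.25 dB
N = −174 + 84.25 + 1.85 = −87.90 dBm
SNR = P_sig − N = −49.0 − (−87.90) = 38.90 dB → 38.9 dB

38.9 dB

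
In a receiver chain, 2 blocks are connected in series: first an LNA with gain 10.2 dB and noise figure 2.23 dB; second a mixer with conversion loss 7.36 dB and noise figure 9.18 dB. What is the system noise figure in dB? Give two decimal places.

Convert to linear (a loss of L dB is a gain of −L dB): F_i = 10^(NF_i/10), G_i = 10^(G_i,dB/10)
  Stage 1: F_1 = 10^(2.23/10) = 1.671, G_1 = 10^(10.2/10) = 10.47
  Stage 2: F_2 = 10^(9.18/10) = 8.279, G_2 = 10^(−7.36/10) = 0.1837
Friis cascade:
  F = 1.671 + (8.279 − 1)/10.47 = 2.366
NF = 10 log₁₀(2.366) = 3.74 dB

3.74 dB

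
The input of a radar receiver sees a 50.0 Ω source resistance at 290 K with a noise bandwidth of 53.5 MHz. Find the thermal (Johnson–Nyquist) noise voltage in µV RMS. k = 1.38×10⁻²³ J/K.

V_n = √(4kTRB)
4kTRB = 4 × 1.38×10⁻²³ × 290 × 5.00×10¹ × 5.35×10⁷ = 4.28×10⁻¹¹ V²
V_n = √(4.28×10⁻¹¹) = 6.54×10⁻⁶ V = 6.54 µV

6.54 µV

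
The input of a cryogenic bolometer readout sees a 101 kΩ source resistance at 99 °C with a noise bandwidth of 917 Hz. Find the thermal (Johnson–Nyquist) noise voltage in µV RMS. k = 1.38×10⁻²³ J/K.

T = 99 °C + 273.15 = 372.15 K
V_n = √(4kTRB)
4kTRB = 4 × 1.38×10⁻²³ × 372.15 × 1.01×10⁵ × 9.17×10² = 1.90×10⁻¹² V²
V_n = √(1.90×10⁻¹²) = 1.38×10⁻⁶ V = 1.38 µV

1.38 µV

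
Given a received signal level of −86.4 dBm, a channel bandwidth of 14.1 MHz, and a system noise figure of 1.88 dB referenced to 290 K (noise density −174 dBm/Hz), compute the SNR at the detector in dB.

14.2 dB

Noise floor: N = −174 + 10 log₁₀(B) + NF
10 log₁₀(1.41×10⁷) = 71.49 dB
N = −174 + 71.49 + 1.88 = −100.63 dBm
SNR = P_sig − N = −86.4 − (−100.63) = 14.23 dB → 14.2 dB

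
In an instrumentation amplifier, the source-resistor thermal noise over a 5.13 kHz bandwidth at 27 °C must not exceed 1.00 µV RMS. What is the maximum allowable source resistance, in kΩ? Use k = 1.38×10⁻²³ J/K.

11.8 kΩ

T = 27 °C + 273.15 = 300.15 K
Johnson–Nyquist: V_n = √(4kTRB) ⇒ R = V_n² / (4kTB)
4kTB = 4 × 1.38×10⁻²³ × 300.15 × 5.13×10³ = 8.50×10⁻¹⁷
R = (1.00×10⁻⁶)² / 8.50×10⁻¹⁷ = 1.18×10⁴ Ω = 11.8 kΩ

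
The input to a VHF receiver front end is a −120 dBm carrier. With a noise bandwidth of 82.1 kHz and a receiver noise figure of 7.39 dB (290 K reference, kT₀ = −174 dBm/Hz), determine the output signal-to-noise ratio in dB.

Noise floor: N = −174 + 10 log₁₀(B) + NF
10 log₁₀(8.21×10⁴) = 49.14 dB
N = −174 + 49.14 + 7.39 = −117.47 dBm
SNR = P_sig − N = −120 − (−117.47) = −2.53 dB → −2.5 dB

−2.5 dB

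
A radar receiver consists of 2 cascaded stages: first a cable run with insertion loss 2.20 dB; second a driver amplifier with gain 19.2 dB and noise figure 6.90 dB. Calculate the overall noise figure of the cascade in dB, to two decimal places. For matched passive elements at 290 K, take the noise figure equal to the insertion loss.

Convert to linear (a loss of L dB is a gain of −L dB): F_i = 10^(NF_i/10), G_i = 10^(G_i,dB/10)
  Stage 1: F_1 = 10^(2.20/10) = 1.660, G_1 = 10^(−2.20/10) = 0.6026
  Stage 2: F_2 = 10^(6.90/10) = 4.898, G_2 = 10^(19.2/10) = 83.18
Friis cascade:
  F = 1.660 + (4.898 − 1)/0.6026 = 8.128
NF = 10 log₁₀(8.128) = 9.10 dB

9.10 dB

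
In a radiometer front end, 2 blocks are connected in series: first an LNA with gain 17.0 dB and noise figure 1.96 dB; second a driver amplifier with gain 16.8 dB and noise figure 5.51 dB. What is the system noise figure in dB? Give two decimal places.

Convert to linear (a loss of L dB is a gain of −L dB): F_i = 10^(NF_i/10), G_i = 10^(G_i,dB/10)
  Stage 1: F_1 = 10^(1.96/10) = 1.570, G_1 = 10^(17.0/10) = 50.12
  Stage 2: F_2 = 10^(5.51/10) = 3.556, G_2 = 10^(16.8/10) = 47.86
Friis cascade:
  F = 1.570 + (3.556 − 1)/50.12 = 1.621
NF = 10 log₁₀(1.621) = 2.10 dB

2.10 dB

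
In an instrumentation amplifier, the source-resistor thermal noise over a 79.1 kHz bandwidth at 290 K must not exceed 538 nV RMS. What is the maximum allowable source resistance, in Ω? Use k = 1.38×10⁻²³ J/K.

Johnson–Nyquist: V_n = √(4kTRB) ⇒ R = V_n² / (4kTB)
4kTB = 4 × 1.38×10⁻²³ × 290 × 7.91×10⁴ = 1.27×10⁻¹⁵
R = (5.38×10⁻⁷)² / 1.27×10⁻¹⁵ = 2.29×10² Ω = 229 Ω

229 Ω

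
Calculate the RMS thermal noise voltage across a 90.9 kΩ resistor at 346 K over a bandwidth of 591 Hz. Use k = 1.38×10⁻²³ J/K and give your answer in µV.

1.01 µV

V_n = √(4kTRB)
4kTRB = 4 × 1.38×10⁻²³ × 346 × 9.09×10⁴ × 5.91×10² = 1.03×10⁻¹² V²
V_n = √(1.03×10⁻¹²) = 1.01×10⁻⁶ V = 1.01 µV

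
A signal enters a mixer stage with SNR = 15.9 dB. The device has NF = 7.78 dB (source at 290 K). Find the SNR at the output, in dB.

8.12 dB

By definition F = SNR_in/SNR_out, so in dB: SNR_out = SNR_in − NF
SNR_out = 15.9 − 7.78 = 8.12 dB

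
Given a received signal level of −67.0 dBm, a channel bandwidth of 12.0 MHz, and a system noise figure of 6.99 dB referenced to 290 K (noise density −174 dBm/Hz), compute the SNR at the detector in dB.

Noise floor: N = −174 + 10 log₁₀(B) + NF
10 log₁₀(1.20×10⁷) = 70.79 dB
N = −174 + 70.79 + 6.99 = −96.22 dBm
SNR = P_sig − N = −67.0 − (−96.22) = 29.22 dB → 29.2 dB

29.2 dB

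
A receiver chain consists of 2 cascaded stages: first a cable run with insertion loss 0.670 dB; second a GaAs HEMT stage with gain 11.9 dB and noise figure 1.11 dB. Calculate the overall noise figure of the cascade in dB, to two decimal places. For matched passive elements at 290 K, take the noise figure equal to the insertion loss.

1.78 dB

Convert to linear (a loss of L dB is a gain of −L dB): F_i = 10^(NF_i/10), G_i = 10^(G_i,dB/10)
  Stage 1: F_1 = 10^(0.670/10) = 1.167, G_1 = 10^(−0.670/10) = 0.8570
  Stage 2: F_2 = 10^(1.11/10) = 1.291, G_2 = 10^(11.9/10) = 15.49
Friis cascade:
  F = 1.167 + (1.291 − 1)/0.8570 = 1.507
NF = 10 log₁₀(1.507) = 1.78 dB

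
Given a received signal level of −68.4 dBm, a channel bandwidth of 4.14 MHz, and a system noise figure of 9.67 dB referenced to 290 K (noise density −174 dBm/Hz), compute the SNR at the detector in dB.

29.8 dB

Noise floor: N = −174 + 10 log₁₀(B) + NF
10 log₁₀(4.14×10⁶) = 66.17 dB
N = −174 + 66.17 + 9.67 = −98.16 dBm
SNR = P_sig − N = −68.4 − (−98.16) = 29.76 dB → 29.8 dB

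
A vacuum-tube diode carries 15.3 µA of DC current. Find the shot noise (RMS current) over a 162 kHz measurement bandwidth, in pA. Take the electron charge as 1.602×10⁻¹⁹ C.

891 pA

I_n = √(2qI·B)
2qI·B = 2 × 1.602×10⁻¹⁹ × 1.53×10⁻⁵ × 1.62×10⁵ = 7.94×10⁻¹⁹ A²
I_n = √(7.94×10⁻¹⁹) = 8.91×10⁻¹⁰ A = 891 pA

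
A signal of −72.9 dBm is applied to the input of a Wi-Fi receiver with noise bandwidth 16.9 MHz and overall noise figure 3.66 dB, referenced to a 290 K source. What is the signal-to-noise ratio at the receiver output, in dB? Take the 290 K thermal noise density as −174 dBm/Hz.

Noise floor: N = −174 + 10 log₁₀(B) + NF
10 log₁₀(1.69×10⁷) = 72.28 dB
N = −174 + 72.28 + 3.66 = −98.06 dBm
SNR = P_sig − N = −72.9 − (−98.06) = 25.16 dB → 25.2 dB

25.2 dB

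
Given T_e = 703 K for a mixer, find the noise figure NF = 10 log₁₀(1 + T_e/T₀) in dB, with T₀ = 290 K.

F = 1 + T_e/T₀ = 1 + 703/290 = 3.42414
NF = 10 log₁₀(3.42414) = 5.35 dB

5.35 dB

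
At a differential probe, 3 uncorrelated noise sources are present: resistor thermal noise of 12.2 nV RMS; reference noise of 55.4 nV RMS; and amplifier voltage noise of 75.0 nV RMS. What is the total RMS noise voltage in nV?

Uncorrelated sources add in power (mean-square): V_tot = √(ΣV_i²)
V_tot = √[(1.22×10⁻⁸)² + (5.54×10⁻⁸)² + (7.50×10⁻⁸)²] = 9.40×10⁻⁸ V = 94.0 nV

94.0 nV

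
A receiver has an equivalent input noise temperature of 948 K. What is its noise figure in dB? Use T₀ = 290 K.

F = 1 + T_e/T₀ = 1 + 948/290 = 4.26897
NF = 10 log₁₀(4.26897) = 6.30 dB

6.30 dB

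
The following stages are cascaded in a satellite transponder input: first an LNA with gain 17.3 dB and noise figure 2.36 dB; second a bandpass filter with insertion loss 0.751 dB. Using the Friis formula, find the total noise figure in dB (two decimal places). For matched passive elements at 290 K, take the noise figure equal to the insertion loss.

2.37 dB

Convert to linear (a loss of L dB is a gain of −L dB): F_i = 10^(NF_i/10), G_i = 10^(G_i,dB/10)
  Stage 1: F_1 = 10^(2.36/10) = 1.722, G_1 = 10^(17.3/10) = 53.70
  Stage 2: F_2 = 10^(0.751/10) = 1.189, G_2 = 10^(−0.751/10) = 0.8412
Friis cascade:
  F = 1.722 + (1.189 − 1)/53.70 = 1.725
NF = 10 log₁₀(1.725) = 2.37 dB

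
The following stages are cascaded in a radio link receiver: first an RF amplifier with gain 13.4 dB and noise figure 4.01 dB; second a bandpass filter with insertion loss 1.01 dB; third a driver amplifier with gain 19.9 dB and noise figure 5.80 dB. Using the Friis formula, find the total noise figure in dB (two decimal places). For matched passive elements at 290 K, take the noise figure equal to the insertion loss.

Convert to linear (a loss of L dB is a gain of −L dB): F_i = 10^(NF_i/10), G_i = 10^(G_i,dB/10)
  Stage 1: F_1 = 10^(4.01/10) = 2.518, G_1 = 10^(13.4/10) = 21.88
  Stage 2: F_2 = 10^(1.01/10) = 1.262, G_2 = 10^(−1.01/10) = 0.7925
  Stage 3: F_3 = 10^(5.80/10) = 3.802, G_3 = 10^(19.9/10) = 97.72
Friis cascade:
  F = 2.518 + (1.262 − 1)/21.88 + (3.802 − 1)/17.34 = 2.691
NF = 10 log₁₀(2.691) = 4.30 dB

4.30 dB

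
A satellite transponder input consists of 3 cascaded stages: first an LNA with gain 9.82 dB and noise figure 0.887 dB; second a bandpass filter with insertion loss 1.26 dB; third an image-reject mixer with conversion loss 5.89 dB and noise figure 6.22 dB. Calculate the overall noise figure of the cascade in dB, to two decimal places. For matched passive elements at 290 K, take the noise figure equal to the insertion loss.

2.32 dB

Convert to linear (a loss of L dB is a gain of −L dB): F_i = 10^(NF_i/10), G_i = 10^(G_i,dB/10)
  Stage 1: F_1 = 10^(0.887/10) = 1.227, G_1 = 10^(9.82/10) = 9.594
  Stage 2: F_2 = 10^(1.26/10) = 1.337, G_2 = 10^(−1.26/10) = 0.7482
  Stage 3: F_3 = 10^(6.22/10) = 4.188, G_3 = 10^(−5.89/10) = 0.2576
Friis cascade:
  F = 1.227 + (1.337 − 1)/9.594 + (4.188 − 1)/7.178 = 1.706
NF = 10 log₁₀(1.706) = 2.32 dB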